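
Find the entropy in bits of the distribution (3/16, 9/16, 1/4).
1.4197 bits

Shannon entropy is H(X) = -Σ p(x) log p(x).

For P = (3/16, 9/16, 1/4):
H = -3/16 × log_2(3/16) -9/16 × log_2(9/16) -1/4 × log_2(1/4)
H = 1.4197 bits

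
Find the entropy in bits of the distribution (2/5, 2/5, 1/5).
1.5219 bits

Shannon entropy is H(X) = -Σ p(x) log p(x).

For P = (2/5, 2/5, 1/5):
H = -2/5 × log_2(2/5) -2/5 × log_2(2/5) -1/5 × log_2(1/5)
H = 1.5219 bits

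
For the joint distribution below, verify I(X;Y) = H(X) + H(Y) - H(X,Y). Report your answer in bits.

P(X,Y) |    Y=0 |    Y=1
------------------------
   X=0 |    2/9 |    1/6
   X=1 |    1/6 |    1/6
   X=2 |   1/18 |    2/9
I(X;Y) = 0.0741 bits

Mutual information has multiple equivalent forms:
- I(X;Y) = H(X) - H(X|Y)
- I(X;Y) = H(Y) - H(Y|X)
- I(X;Y) = H(X) + H(Y) - H(X,Y)

Computing all quantities:
H(X) = 1.5715, H(Y) = 0.9911, H(X,Y) = 2.4886
H(X|Y) = 1.4975, H(Y|X) = 0.9170

Verification:
H(X) - H(X|Y) = 1.5715 - 1.4975 = 0.0741
H(Y) - H(Y|X) = 0.9911 - 0.9170 = 0.0741
H(X) + H(Y) - H(X,Y) = 1.5715 + 0.9911 - 2.4886 = 0.0741

All forms give I(X;Y) = 0.0741 bits. ✓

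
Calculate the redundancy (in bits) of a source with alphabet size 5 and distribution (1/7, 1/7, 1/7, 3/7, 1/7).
0.1938 bits

Redundancy measures how far a source is from maximum entropy:
R = H_max - H(X)

Maximum entropy for 5 symbols: H_max = log_2(5) = 2.3219 bits
Actual entropy: H(X) = 2.1281 bits
Redundancy: R = 2.3219 - 2.1281 = 0.1938 bits

This redundancy represents potential for compression: the source could be compressed by 0.1938 bits per symbol.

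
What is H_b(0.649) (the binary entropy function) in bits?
0.9350 bits

The binary entropy function is:
H(p) = -p log(p) - (1-p) log(1-p)

H(0.649) = -0.649 × log_2(0.649) - 0.351 × log_2(0.351)
H(0.649) = 0.9350 bits

Note: Binary entropy is maximized at p=0.5 (H=1 bit) and minimized at p=0 or p=1 (H=0).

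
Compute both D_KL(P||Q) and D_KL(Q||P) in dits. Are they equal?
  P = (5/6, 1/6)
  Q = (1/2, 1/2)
D_KL(P||Q) = 0.1054, D_KL(Q||P) = 0.1276

KL divergence is not symmetric: D_KL(P||Q) ≠ D_KL(Q||P) in general.

D_KL(P||Q) = 0.1054 dits
D_KL(Q||P) = 0.1276 dits

No, they are not equal!

This asymmetry is why KL divergence is not a true distance metric.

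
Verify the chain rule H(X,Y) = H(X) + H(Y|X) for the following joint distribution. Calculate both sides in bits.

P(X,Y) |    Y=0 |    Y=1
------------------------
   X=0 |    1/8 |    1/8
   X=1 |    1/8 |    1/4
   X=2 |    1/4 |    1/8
H(X,Y) = 2.5000, H(X) = 1.5613, H(Y|X) = 0.9387 (all in bits)

Chain rule: H(X,Y) = H(X) + H(Y|X)

Left side — joint entropy directly:
H(X,Y) = -Σ p(x,y) log p(x,y) = 2.5000 bits

Right side — compute H(Y|X) from the conditional distributions:
P(X) = (1/4, 3/8, 3/8), so H(X) = 1.5613 bits
H(Y|X) = Σ_x P(X=x) · H(Y|X=x):
  P(Y|X=0) = (1/2, 1/2), H(Y|X=0) = 1.0000, weight P(X=0) = 1/4
  P(Y|X=1) = (1/3, 2/3), H(Y|X=1) = 0.9183, weight P(X=1) = 3/8
  P(Y|X=2) = (2/3, 1/3), H(Y|X=2) = 0.9183, weight P(X=2) = 3/8
H(Y|X) = 0.9387 bits

H(X) + H(Y|X) = 1.5613 + 0.9387 = 2.5000 bits

Both sides equal 2.5000 bits. ✓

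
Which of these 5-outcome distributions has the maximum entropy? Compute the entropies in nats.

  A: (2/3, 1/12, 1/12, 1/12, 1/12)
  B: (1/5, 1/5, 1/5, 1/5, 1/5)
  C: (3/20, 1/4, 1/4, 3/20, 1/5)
B

For a discrete distribution over n outcomes, entropy is maximized by the uniform distribution.

Computing entropies:
H(A) = 1.0986 nats
H(B) = 1.6094 nats
H(C) = 1.5842 nats

The uniform distribution (where all probabilities equal 1/5) achieves the maximum entropy of log_e(5) = 1.6094 nats.

Distribution B has the highest entropy.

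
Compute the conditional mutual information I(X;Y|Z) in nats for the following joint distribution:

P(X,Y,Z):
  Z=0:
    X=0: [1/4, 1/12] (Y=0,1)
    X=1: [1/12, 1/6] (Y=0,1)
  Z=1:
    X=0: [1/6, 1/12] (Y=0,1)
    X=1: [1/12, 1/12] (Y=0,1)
0.0576 nats

Conditional mutual information: I(X;Y|Z) = H(X|Z) + H(Y|Z) - H(X,Y|Z)

H(Z) = 0.6792
H(X,Z) = 1.3580 → H(X|Z) = 0.6788
H(Y,Z) = 1.3580 → H(Y|Z) = 0.6788
H(X,Y,Z) = 1.9792 → H(X,Y|Z) = 1.3000

I(X;Y|Z) = 0.6788 + 0.6788 - 1.3000 = 0.0576 nats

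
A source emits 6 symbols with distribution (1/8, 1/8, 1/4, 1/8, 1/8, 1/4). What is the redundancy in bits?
0.0850 bits

Redundancy measures how far a source is from maximum entropy:
R = H_max - H(X)

Maximum entropy for 6 symbols: H_max = log_2(6) = 2.5850 bits
Actual entropy: H(X) = 2.5000 bits
Redundancy: R = 2.5850 - 2.5000 = 0.0850 bits

This redundancy represents potential for compression: the source could be compressed by 0.0850 bits per symbol.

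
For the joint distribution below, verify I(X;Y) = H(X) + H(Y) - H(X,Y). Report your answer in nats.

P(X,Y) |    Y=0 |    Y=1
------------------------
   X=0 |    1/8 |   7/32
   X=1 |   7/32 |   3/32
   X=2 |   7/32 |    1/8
I(X;Y) = 0.0438 nats

Mutual information has multiple equivalent forms:
- I(X;Y) = H(X) - H(X|Y)
- I(X;Y) = H(Y) - H(Y|X)
- I(X;Y) = H(X) + H(Y) - H(X,Y)

Computing all quantities:
H(X) = 1.0976, H(Y) = 0.6853, H(X,Y) = 1.7392
H(X|Y) = 1.0538, H(Y|X) = 0.6415

Verification:
H(X) - H(X|Y) = 1.0976 - 1.0538 = 0.0438
H(Y) - H(Y|X) = 0.6853 - 0.6415 = 0.0438
H(X) + H(Y) - H(X,Y) = 1.0976 + 0.6853 - 1.7392 = 0.0438

All forms give I(X;Y) = 0.0438 nats. ✓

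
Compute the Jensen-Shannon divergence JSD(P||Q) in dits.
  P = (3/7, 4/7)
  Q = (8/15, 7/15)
0.0024 dits

Jensen-Shannon divergence is:
JSD(P||Q) = 0.5 × D_KL(P||M) + 0.5 × D_KL(Q||M)
where M = 0.5 × (P + Q) is the mixture distribution.

M = 0.5 × (3/7, 4/7) + 0.5 × (8/15, 7/15) = (0.480952, 0.519048)

D_KL(P||M) = 0.0024 dits
D_KL(Q||M) = 0.0024 dits

JSD(P||Q) = 0.5 × 0.0024 + 0.5 × 0.0024 = 0.0024 dits

Unlike KL divergence, JSD is symmetric and bounded: 0 ≤ JSD ≤ log(2).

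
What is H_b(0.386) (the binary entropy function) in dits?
0.2896 dits

The binary entropy function is:
H(p) = -p log(p) - (1-p) log(1-p)

H(0.386) = -0.386 × log_10(0.386) - 0.614 × log_10(0.614)
H(0.386) = 0.2896 dits

Note: Binary entropy is maximized at p=0.5 (H=1 bit) and minimized at p=0 or p=1 (H=0).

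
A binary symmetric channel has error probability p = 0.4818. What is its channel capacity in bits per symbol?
0.0010 bits

For a binary symmetric channel (BSC) with error probability p:
Capacity C = 1 - H(p) bits per symbol

where H(p) = -p log₂(p) - (1-p) log₂(1-p) is the binary entropy function.

H(0.4818) = 0.9990 bits
C = 1 - 0.9990 = 0.0010 bits per symbol

This means we can reliably transmit up to 0.0010 bits of information per channel use.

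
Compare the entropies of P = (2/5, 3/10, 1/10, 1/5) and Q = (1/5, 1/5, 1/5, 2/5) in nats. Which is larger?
Q

Computing entropies in nats:
H(P) = 1.2799
H(Q) = 1.3322

Distribution Q has higher entropy.

Intuition: The distribution closer to uniform (more spread out) has higher entropy.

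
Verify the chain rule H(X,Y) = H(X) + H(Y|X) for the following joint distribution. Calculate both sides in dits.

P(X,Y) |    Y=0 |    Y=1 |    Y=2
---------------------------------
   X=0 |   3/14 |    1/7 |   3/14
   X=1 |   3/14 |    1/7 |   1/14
H(X,Y) = 0.7534, H(X) = 0.2966, H(Y|X) = 0.4568 (all in dits)

Chain rule: H(X,Y) = H(X) + H(Y|X)

Left side — joint entropy directly:
H(X,Y) = -Σ p(x,y) log p(x,y) = 0.7534 dits

Right side — compute H(Y|X) from the conditional distributions:
P(X) = (4/7, 3/7), so H(X) = 0.2966 dits
H(Y|X) = Σ_x P(X=x) · H(Y|X=x):
  P(Y|X=0) = (3/8, 1/4, 3/8), H(Y|X=0) = 0.4700, weight P(X=0) = 4/7
  P(Y|X=1) = (1/2, 1/3, 1/6), H(Y|X=1) = 0.4392, weight P(X=1) = 3/7
H(Y|X) = 0.4568 dits

H(X) + H(Y|X) = 0.2966 + 0.4568 = 0.7534 dits

Both sides equal 0.7534 dits. ✓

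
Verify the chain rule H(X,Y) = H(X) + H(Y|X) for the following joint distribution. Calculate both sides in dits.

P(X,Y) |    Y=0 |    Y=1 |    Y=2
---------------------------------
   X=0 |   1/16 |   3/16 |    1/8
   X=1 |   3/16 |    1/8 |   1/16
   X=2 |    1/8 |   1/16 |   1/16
H(X,Y) = 0.9123, H(X) = 0.4700, H(Y|X) = 0.4423 (all in dits)

Chain rule: H(X,Y) = H(X) + H(Y|X)

Left side — joint entropy directly:
H(X,Y) = -Σ p(x,y) log p(x,y) = 0.9123 dits

Right side — compute H(Y|X) from the conditional distributions:
P(X) = (3/8, 3/8, 1/4), so H(X) = 0.4700 dits
H(Y|X) = Σ_x P(X=x) · H(Y|X=x):
  P(Y|X=0) = (1/6, 1/2, 1/3), H(Y|X=0) = 0.4392, weight P(X=0) = 3/8
  P(Y|X=1) = (1/2, 1/3, 1/6), H(Y|X=1) = 0.4392, weight P(X=1) = 3/8
  P(Y|X=2) = (1/2, 1/4, 1/4), H(Y|X=2) = 0.4515, weight P(X=2) = 1/4
H(Y|X) = 0.4423 dits

H(X) + H(Y|X) = 0.4700 + 0.4423 = 0.9123 dits

Both sides equal 0.9123 dits. ✓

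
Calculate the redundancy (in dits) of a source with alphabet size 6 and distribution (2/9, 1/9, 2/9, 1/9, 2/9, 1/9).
0.0246 dits

Redundancy measures how far a source is from maximum entropy:
R = H_max - H(X)

Maximum entropy for 6 symbols: H_max = log_10(6) = 0.7782 dits
Actual entropy: H(X) = 0.7536 dits
Redundancy: R = 0.7782 - 0.7536 = 0.0246 dits

This redundancy represents potential for compression: the source could be compressed by 0.0246 dits per symbol.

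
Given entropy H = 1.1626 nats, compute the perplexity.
3.1982

Perplexity is e^H (or exp(H) for natural log).

H = 1.1626 nats
Perplexity = e^1.1626 = 3.1982

Interpretation: The model's uncertainty is equivalent to choosing uniformly among 3.2 options.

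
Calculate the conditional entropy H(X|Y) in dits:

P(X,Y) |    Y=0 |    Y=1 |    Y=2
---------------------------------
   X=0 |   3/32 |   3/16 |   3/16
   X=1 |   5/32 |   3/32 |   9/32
0.2866 dits

Using the chain rule: H(X|Y) = H(X,Y) - H(Y)

First, compute H(X,Y) = 0.7463 dits

Marginal P(Y) = (1/4, 9/32, 15/32)
H(Y) = 0.4597 dits

H(X|Y) = H(X,Y) - H(Y) = 0.7463 - 0.4597 = 0.2866 dits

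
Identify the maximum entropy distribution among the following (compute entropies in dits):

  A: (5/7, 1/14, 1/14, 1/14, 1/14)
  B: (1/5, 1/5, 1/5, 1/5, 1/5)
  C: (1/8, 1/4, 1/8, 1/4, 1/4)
B

For a discrete distribution over n outcomes, entropy is maximized by the uniform distribution.

Computing entropies:
H(A) = 0.4318 dits
H(B) = 0.6990 dits
H(C) = 0.6773 dits

The uniform distribution (where all probabilities equal 1/5) achieves the maximum entropy of log_10(5) = 0.6990 dits.

Distribution B has the highest entropy.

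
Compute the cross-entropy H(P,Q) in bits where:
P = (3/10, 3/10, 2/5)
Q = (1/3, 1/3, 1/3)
1.5850 bits

Cross-entropy: H(P,Q) = -Σ p(x) log q(x)

Alternatively: H(P,Q) = H(P) + D_KL(P||Q)
H(P) = 1.5710 bits
D_KL(P||Q) = 0.0140 bits

H(P,Q) = 1.5710 + 0.0140 = 1.5850 bits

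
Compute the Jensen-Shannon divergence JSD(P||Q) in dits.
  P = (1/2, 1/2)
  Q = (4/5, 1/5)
0.0220 dits

Jensen-Shannon divergence is:
JSD(P||Q) = 0.5 × D_KL(P||M) + 0.5 × D_KL(Q||M)
where M = 0.5 × (P + Q) is the mixture distribution.

M = 0.5 × (1/2, 1/2) + 0.5 × (4/5, 1/5) = (13/20, 7/20)

D_KL(P||M) = 0.0205 dits
D_KL(Q||M) = 0.0235 dits

JSD(P||Q) = 0.5 × 0.0205 + 0.5 × 0.0235 = 0.0220 dits

Unlike KL divergence, JSD is symmetric and bounded: 0 ≤ JSD ≤ log(2).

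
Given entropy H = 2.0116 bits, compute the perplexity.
4.0323

Perplexity is 2^H (or exp(H) for natural log).

H = 2.0116 bits
Perplexity = 2^2.0116 = 4.0323

Interpretation: The model's uncertainty is equivalent to choosing uniformly among 4.0 options.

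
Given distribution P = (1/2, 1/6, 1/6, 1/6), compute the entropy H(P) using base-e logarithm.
1.2425 nats

Shannon entropy is H(X) = -Σ p(x) log p(x).

For P = (1/2, 1/6, 1/6, 1/6):
H = -1/2 × log_e(1/2) -1/6 × log_e(1/6) -1/6 × log_e(1/6) -1/6 × log_e(1/6)
H = 1.2425 nats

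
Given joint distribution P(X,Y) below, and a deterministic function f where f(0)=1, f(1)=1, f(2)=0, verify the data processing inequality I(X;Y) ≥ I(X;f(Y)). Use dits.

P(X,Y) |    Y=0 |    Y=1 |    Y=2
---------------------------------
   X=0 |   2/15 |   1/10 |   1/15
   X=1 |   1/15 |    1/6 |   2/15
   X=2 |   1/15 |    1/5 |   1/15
I(X;Y) = 0.0198, I(X;f(Y)) = 0.0060, inequality holds: 0.0198 ≥ 0.0060

Data Processing Inequality: For any Markov chain X → Y → Z, we have I(X;Y) ≥ I(X;Z).

Here Z = f(Y) is a deterministic function of Y, forming X → Y → Z.

Original I(X;Y) = 0.0198 dits

After applying f:
P(X,Z) where Z=f(Y):
- P(X,Z=0) = P(X,Y=2)
- P(X,Z=1) = P(X,Y=0) + P(X,Y=1)

I(X;Z) = I(X;f(Y)) = 0.0060 dits

Verification: 0.0198 ≥ 0.0060 ✓

Information cannot be created by processing; the function f can only lose information about X.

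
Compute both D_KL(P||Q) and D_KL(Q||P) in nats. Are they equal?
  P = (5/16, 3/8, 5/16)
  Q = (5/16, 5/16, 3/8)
D_KL(P||Q) = 0.0114, D_KL(Q||P) = 0.0114

KL divergence is not symmetric: D_KL(P||Q) ≠ D_KL(Q||P) in general.

D_KL(P||Q) = 0.0114 nats
D_KL(Q||P) = 0.0114 nats

In this case they happen to be equal (to 4 decimal places).

This asymmetry is why KL divergence is not a true distance metric.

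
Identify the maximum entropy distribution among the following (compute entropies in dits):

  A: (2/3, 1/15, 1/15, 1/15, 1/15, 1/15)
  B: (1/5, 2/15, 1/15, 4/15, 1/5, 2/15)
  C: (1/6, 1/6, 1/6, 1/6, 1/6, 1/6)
C

For a discrete distribution over n outcomes, entropy is maximized by the uniform distribution.

Computing entropies:
H(A) = 0.5094 dits
H(B) = 0.7444 dits
H(C) = 0.7782 dits

The uniform distribution (where all probabilities equal 1/6) achieves the maximum entropy of log_10(6) = 0.7782 dits.

Distribution C has the highest entropy.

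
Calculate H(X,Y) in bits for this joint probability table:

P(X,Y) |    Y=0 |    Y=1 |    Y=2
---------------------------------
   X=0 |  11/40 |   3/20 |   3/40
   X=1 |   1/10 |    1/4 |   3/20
2.4457 bits

Joint entropy is H(X,Y) = -Σ_{x,y} p(x,y) log p(x,y).

Summing over all non-zero entries:
H(X,Y) = -[11/40·log_2(11/40) + 3/20·log_2(3/20) + 3/40·log_2(3/40) + 1/10·log_2(1/10) + 1/4·log_2(1/4) + 3/20·log_2(3/20)]
H(X,Y) = 2.4457 bits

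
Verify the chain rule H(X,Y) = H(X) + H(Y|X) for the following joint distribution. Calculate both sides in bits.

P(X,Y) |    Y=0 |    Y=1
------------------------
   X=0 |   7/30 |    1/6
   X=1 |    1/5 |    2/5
H(X,Y) = 1.9139, H(X) = 0.9710, H(Y|X) = 0.9429 (all in bits)

Chain rule: H(X,Y) = H(X) + H(Y|X)

Left side — joint entropy directly:
H(X,Y) = -Σ p(x,y) log p(x,y) = 1.9139 bits

Right side — compute H(Y|X) from the conditional distributions:
P(X) = (2/5, 3/5), so H(X) = 0.9710 bits
H(Y|X) = Σ_x P(X=x) · H(Y|X=x):
  P(Y|X=0) = (7/12, 5/12), H(Y|X=0) = 0.9799, weight P(X=0) = 2/5
  P(Y|X=1) = (1/3, 2/3), H(Y|X=1) = 0.9183, weight P(X=1) = 3/5
H(Y|X) = 0.9429 bits

H(X) + H(Y|X) = 0.9710 + 0.9429 = 1.9139 bits

Both sides equal 1.9139 bits. ✓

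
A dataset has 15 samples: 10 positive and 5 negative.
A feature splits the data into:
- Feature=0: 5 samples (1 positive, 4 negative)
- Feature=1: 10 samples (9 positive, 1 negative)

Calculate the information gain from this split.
0.3650 bits

Information Gain = H(Y) - H(Y|Feature)

Before split:
P(positive) = 10/15 = 0.6667
H(Y) = 0.9183 bits

After split:
Feature=0: H = 0.7219 bits (weight = 5/15)
Feature=1: H = 0.4690 bits (weight = 10/15)
H(Y|Feature) = (5/15)×0.7219 + (10/15)×0.4690 = 0.5533 bits

Information Gain = 0.9183 - 0.5533 = 0.3650 bits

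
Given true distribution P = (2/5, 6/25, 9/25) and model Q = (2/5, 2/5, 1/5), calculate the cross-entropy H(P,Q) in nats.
1.1658 nats

Cross-entropy: H(P,Q) = -Σ p(x) log q(x)

Alternatively: H(P,Q) = H(P) + D_KL(P||Q)
H(P) = 1.0768 nats
D_KL(P||Q) = 0.0890 nats

H(P,Q) = 1.0768 + 0.0890 = 1.1658 nats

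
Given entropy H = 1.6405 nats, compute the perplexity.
5.1577

Perplexity is e^H (or exp(H) for natural log).

H = 1.6405 nats
Perplexity = e^1.6405 = 5.1577

Interpretation: The model's uncertainty is equivalent to choosing uniformly among 5.2 options.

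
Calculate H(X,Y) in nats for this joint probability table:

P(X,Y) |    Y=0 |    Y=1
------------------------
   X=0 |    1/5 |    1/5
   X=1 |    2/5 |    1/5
1.3322 nats

Joint entropy is H(X,Y) = -Σ_{x,y} p(x,y) log p(x,y).

Summing over all non-zero entries:
H(X,Y) = -[1/5·log_e(1/5) + 1/5·log_e(1/5) + 2/5·log_e(2/5) + 1/5·log_e(1/5)]
H(X,Y) = 1.3322 nats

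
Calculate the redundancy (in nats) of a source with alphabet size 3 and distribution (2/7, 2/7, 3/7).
0.0196 nats

Redundancy measures how far a source is from maximum entropy:
R = H_max - H(X)

Maximum entropy for 3 symbols: H_max = log_e(3) = 1.0986 nats
Actual entropy: H(X) = 1.0790 nats
Redundancy: R = 1.0986 - 1.0790 = 0.0196 nats

This redundancy represents potential for compression: the source could be compressed by 0.0196 nats per symbol.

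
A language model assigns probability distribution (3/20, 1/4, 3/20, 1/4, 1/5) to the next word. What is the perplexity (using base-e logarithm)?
4.8752

Perplexity is e^H (or exp(H) for natural log).

First, H = -Σ p log p = 1.5842 nats
Perplexity = e^1.5842 = 4.8752

Interpretation: The model's uncertainty is equivalent to choosing uniformly among 4.9 options.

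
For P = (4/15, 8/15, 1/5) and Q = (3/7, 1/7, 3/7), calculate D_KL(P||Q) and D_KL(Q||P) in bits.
D_KL(P||Q) = 0.6111, D_KL(Q||P) = 0.4931

KL divergence is not symmetric: D_KL(P||Q) ≠ D_KL(Q||P) in general.

D_KL(P||Q) = 0.6111 bits
D_KL(Q||P) = 0.4931 bits

No, they are not equal!

This asymmetry is why KL divergence is not a true distance metric.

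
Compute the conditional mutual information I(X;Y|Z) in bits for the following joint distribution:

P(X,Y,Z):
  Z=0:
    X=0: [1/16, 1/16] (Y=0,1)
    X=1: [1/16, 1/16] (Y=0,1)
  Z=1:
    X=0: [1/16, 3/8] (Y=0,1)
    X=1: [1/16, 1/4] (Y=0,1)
0.0031 bits

Conditional mutual information: I(X;Y|Z) = H(X|Z) + H(Y|Z) - H(X,Y|Z)

H(Z) = 0.8113
H(X,Z) = 1.7962 → H(X|Z) = 0.9849
H(Y,Z) = 1.5488 → H(Y|Z) = 0.7375
H(X,Y,Z) = 2.5306 → H(X,Y|Z) = 1.7194

I(X;Y|Z) = 0.9849 + 0.7375 - 1.7194 = 0.0031 bits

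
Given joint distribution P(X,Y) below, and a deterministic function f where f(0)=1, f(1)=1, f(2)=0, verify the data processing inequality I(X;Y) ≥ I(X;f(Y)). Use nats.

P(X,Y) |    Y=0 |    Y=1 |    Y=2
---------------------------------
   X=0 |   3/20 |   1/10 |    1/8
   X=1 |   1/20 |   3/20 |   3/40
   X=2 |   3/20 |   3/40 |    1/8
I(X;Y) = 0.0461, I(X;f(Y)) = 0.0026, inequality holds: 0.0461 ≥ 0.0026

Data Processing Inequality: For any Markov chain X → Y → Z, we have I(X;Y) ≥ I(X;Z).

Here Z = f(Y) is a deterministic function of Y, forming X → Y → Z.

Original I(X;Y) = 0.0461 nats

After applying f:
P(X,Z) where Z=f(Y):
- P(X,Z=0) = P(X,Y=2)
- P(X,Z=1) = P(X,Y=0) + P(X,Y=1)

I(X;Z) = I(X;f(Y)) = 0.0026 nats

Verification: 0.0461 ≥ 0.0026 ✓

Information cannot be created by processing; the function f can only lose information about X.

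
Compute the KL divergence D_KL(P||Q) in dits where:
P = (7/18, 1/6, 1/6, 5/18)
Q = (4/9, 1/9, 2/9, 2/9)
0.0129 dits

KL divergence: D_KL(P||Q) = Σ p(x) log(p(x)/q(x))

Computing term by term:
  x=0: 7/18 × log_10[(7/18)/(4/9)] = 7/18 × -0.0580 = -0.0226
  x=1: 1/6 × log_10[(1/6)/(1/9)] = 1/6 × 0.1761 = 0.0293
  x=2: 1/6 × log_10[(1/6)/(2/9)] = 1/6 × -0.1249 = -0.0208
  x=3: 5/18 × log_10[(5/18)/(2/9)] = 5/18 × 0.0969 = 0.0269

D_KL(P||Q) = 0.0129 dits

Note: KL divergence is always non-negative and equals 0 iff P = Q.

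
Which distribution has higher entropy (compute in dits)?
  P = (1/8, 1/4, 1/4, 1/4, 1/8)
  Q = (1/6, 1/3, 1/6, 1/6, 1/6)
Q

Computing entropies in dits:
H(P) = 0.6773
H(Q) = 0.6778

Distribution Q has higher entropy.

Intuition: The distribution closer to uniform (more spread out) has higher entropy.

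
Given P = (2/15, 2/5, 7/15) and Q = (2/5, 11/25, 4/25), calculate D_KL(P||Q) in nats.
0.3149 nats

KL divergence: D_KL(P||Q) = Σ p(x) log(p(x)/q(x))

Computing term by term:
  x=0: 2/15 × log_e[(2/15)/(2/5)] = 2/15 × -1.0986 = -0.1465
  x=1: 2/5 × log_e[(2/5)/(11/25)] = 2/5 × -0.0953 = -0.0381
  x=2: 7/15 × log_e[(7/15)/(4/25)] = 7/15 × 1.0704 = 0.4995

D_KL(P||Q) = 0.3149 nats

Note: KL divergence is always non-negative and equals 0 iff P = Q.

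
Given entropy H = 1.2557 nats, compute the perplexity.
3.5103

Perplexity is e^H (or exp(H) for natural log).

H = 1.2557 nats
Perplexity = e^1.2557 = 3.5103

Interpretation: The model's uncertainty is equivalent to choosing uniformly among 3.5 options.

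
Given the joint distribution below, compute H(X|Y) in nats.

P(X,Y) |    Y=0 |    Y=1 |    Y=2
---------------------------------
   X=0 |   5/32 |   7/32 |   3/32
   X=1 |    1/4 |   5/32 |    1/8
0.6748 nats

Using the chain rule: H(X|Y) = H(X,Y) - H(Y)

First, compute H(X,Y) = 1.7410 nats

Marginal P(Y) = (13/32, 3/8, 7/32)
H(Y) = 1.0662 nats

H(X|Y) = H(X,Y) - H(Y) = 1.7410 - 1.0662 = 0.6748 nats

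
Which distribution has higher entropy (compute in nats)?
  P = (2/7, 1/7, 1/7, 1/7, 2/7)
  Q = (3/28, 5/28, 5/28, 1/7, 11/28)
P

Computing entropies in nats:
H(P) = 1.5498
H(Q) = 1.4996

Distribution P has higher entropy.

Intuition: The distribution closer to uniform (more spread out) has higher entropy.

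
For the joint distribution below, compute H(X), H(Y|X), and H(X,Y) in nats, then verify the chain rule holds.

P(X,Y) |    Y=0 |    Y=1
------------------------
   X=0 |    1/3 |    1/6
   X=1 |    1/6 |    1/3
H(X,Y) = 1.3297, H(X) = 0.6931, H(Y|X) = 0.6365 (all in nats)

Chain rule: H(X,Y) = H(X) + H(Y|X)

Left side — joint entropy directly:
H(X,Y) = -Σ p(x,y) log p(x,y) = 1.3297 nats

Right side — compute H(Y|X) from the conditional distributions:
P(X) = (1/2, 1/2), so H(X) = 0.6931 nats
H(Y|X) = Σ_x P(X=x) · H(Y|X=x):
  P(Y|X=0) = (2/3, 1/3), H(Y|X=0) = 0.6365, weight P(X=0) = 1/2
  P(Y|X=1) = (1/3, 2/3), H(Y|X=1) = 0.6365, weight P(X=1) = 1/2
H(Y|X) = 0.6365 nats

H(X) + H(Y|X) = 0.6931 + 0.6365 = 1.3297 nats

Both sides equal 1.3297 nats. ✓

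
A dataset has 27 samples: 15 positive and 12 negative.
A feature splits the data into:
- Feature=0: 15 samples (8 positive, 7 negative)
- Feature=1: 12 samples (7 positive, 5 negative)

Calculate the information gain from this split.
0.0018 bits

Information Gain = H(Y) - H(Y|Feature)

Before split:
P(positive) = 15/27 = 0.5556
H(Y) = 0.9911 bits

After split:
Feature=0: H = 0.9968 bits (weight = 15/27)
Feature=1: H = 0.9799 bits (weight = 12/27)
H(Y|Feature) = (15/27)×0.9968 + (12/27)×0.9799 = 0.9893 bits

Information Gain = 0.9911 - 0.9893 = 0.0018 bits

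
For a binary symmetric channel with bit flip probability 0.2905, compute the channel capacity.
0.1306 bits

For a binary symmetric channel (BSC) with error probability p:
Capacity C = 1 - H(p) bits per symbol

where H(p) = -p log₂(p) - (1-p) log₂(1-p) is the binary entropy function.

H(0.2905) = 0.8694 bits
C = 1 - 0.8694 = 0.1306 bits per symbol

This means we can reliably transmit up to 0.1306 bits of information per channel use.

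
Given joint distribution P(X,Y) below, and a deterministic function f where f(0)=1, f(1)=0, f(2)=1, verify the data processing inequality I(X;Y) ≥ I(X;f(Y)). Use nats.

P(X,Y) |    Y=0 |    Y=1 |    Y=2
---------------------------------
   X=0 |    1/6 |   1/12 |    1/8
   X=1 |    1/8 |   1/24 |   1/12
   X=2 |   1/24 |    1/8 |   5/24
I(X;Y) = 0.0756, I(X;f(Y)) = 0.0124, inequality holds: 0.0756 ≥ 0.0124

Data Processing Inequality: For any Markov chain X → Y → Z, we have I(X;Y) ≥ I(X;Z).

Here Z = f(Y) is a deterministic function of Y, forming X → Y → Z.

Original I(X;Y) = 0.0756 nats

After applying f:
P(X,Z) where Z=f(Y):
- P(X,Z=0) = P(X,Y=1)
- P(X,Z=1) = P(X,Y=0) + P(X,Y=2)

I(X;Z) = I(X;f(Y)) = 0.0124 nats

Verification: 0.0756 ≥ 0.0124 ✓

Information cannot be created by processing; the function f can only lose information about X.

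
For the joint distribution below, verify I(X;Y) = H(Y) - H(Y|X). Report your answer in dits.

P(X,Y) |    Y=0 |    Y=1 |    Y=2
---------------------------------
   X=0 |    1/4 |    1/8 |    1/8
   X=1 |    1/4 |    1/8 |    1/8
I(X;Y) = 0.0000 dits

Mutual information has multiple equivalent forms:
- I(X;Y) = H(X) - H(X|Y)
- I(X;Y) = H(Y) - H(Y|X)
- I(X;Y) = H(X) + H(Y) - H(X,Y)

Computing all quantities:
H(X) = 0.3010, H(Y) = 0.4515, H(X,Y) = 0.7526
H(X|Y) = 0.3010, H(Y|X) = 0.4515

Verification:
H(X) - H(X|Y) = 0.3010 - 0.3010 = 0.0000
H(Y) - H(Y|X) = 0.4515 - 0.4515 = 0.0000
H(X) + H(Y) - H(X,Y) = 0.3010 + 0.4515 - 0.7526 = 0.0000

All forms give I(X;Y) = 0.0000 dits. ✓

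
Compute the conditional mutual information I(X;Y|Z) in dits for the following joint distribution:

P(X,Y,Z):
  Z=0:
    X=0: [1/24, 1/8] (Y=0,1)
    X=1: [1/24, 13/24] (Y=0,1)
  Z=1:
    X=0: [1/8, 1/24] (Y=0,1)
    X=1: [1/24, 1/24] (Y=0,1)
0.0110 dits

Conditional mutual information: I(X;Y|Z) = H(X|Z) + H(Y|Z) - H(X,Y|Z)

H(Z) = 0.2442
H(X,Z) = 0.4859 → H(X|Z) = 0.2416
H(Y,Z) = 0.4269 → H(Y|Z) = 0.1827
H(X,Y,Z) = 0.6575 → H(X,Y|Z) = 0.4133

I(X;Y|Z) = 0.2416 + 0.1827 - 0.4133 = 0.0110 dits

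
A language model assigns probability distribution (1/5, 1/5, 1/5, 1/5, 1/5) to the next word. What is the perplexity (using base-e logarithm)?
5.0000

Perplexity is e^H (or exp(H) for natural log).

First, H = -Σ p log p = 1.6094 nats
Perplexity = e^1.6094 = 5.0000

Interpretation: The model's uncertainty is equivalent to choosing uniformly among 5.0 options.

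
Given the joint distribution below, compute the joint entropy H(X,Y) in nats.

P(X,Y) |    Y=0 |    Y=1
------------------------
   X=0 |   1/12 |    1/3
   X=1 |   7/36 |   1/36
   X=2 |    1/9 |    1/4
1.5820 nats

Joint entropy is H(X,Y) = -Σ_{x,y} p(x,y) log p(x,y).

Summing over all non-zero entries:
H(X,Y) = -[1/12·log_e(1/12) + 1/3·log_e(1/3) + 7/36·log_e(7/36) + 1/36·log_e(1/36) + 1/9·log_e(1/9) + 1/4·log_e(1/4)]
H(X,Y) = 1.5820 nats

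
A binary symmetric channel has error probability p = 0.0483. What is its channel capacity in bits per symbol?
0.7209 bits

For a binary symmetric channel (BSC) with error probability p:
Capacity C = 1 - H(p) bits per symbol

where H(p) = -p log₂(p) - (1-p) log₂(1-p) is the binary entropy function.

H(0.0483) = 0.2791 bits
C = 1 - 0.2791 = 0.7209 bits per symbol

This means we can reliably transmit up to 0.7209 bits of information per channel use.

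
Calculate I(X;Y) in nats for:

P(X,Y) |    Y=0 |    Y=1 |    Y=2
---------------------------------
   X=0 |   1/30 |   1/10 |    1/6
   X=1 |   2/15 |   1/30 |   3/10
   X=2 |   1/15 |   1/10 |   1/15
0.0940 nats

Mutual information: I(X;Y) = H(X) + H(Y) - H(X,Y)

Marginals:
P(X) = (3/10, 7/15, 7/30), H(X) = 1.0564 nats
P(Y) = (7/30, 7/30, 8/15), H(Y) = 1.0144 nats

Joint entropy: H(X,Y) = 1.9768 nats

I(X;Y) = 1.0564 + 1.0144 - 1.9768 = 0.0940 nats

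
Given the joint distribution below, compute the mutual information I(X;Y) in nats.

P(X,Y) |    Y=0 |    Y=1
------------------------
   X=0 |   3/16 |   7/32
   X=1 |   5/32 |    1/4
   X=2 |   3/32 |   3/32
0.0043 nats

Mutual information: I(X;Y) = H(X) + H(Y) - H(X,Y)

Marginals:
P(X) = (13/32, 13/32, 3/16), H(X) = 1.0458 nats
P(Y) = (7/16, 9/16), H(Y) = 0.6853 nats

Joint entropy: H(X,Y) = 1.7268 nats

I(X;Y) = 1.0458 + 0.6853 - 1.7268 = 0.0043 nats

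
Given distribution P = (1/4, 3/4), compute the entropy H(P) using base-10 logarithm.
0.2442 dits

Shannon entropy is H(X) = -Σ p(x) log p(x).

For P = (1/4, 3/4):
H = -1/4 × log_10(1/4) -3/4 × log_10(3/4)
H = 0.2442 dits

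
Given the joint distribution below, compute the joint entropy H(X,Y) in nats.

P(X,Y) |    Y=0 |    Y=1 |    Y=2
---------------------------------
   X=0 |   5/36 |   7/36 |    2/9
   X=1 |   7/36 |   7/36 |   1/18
1.7243 nats

Joint entropy is H(X,Y) = -Σ_{x,y} p(x,y) log p(x,y).

Summing over all non-zero entries:
H(X,Y) = -[5/36·log_e(5/36) + 7/36·log_e(7/36) + 2/9·log_e(2/9) + 7/36·log_e(7/36) + 7/36·log_e(7/36) + 1/18·log_e(1/18)]
H(X,Y) = 1.7243 nats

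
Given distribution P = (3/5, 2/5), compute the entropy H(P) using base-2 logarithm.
0.9710 bits

Shannon entropy is H(X) = -Σ p(x) log p(x).

For P = (3/5, 2/5):
H = -3/5 × log_2(3/5) -2/5 × log_2(2/5)
H = 0.9710 bits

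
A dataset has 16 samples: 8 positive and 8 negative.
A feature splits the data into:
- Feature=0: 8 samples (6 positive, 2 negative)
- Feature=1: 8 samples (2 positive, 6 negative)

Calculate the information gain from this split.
0.1887 bits

Information Gain = H(Y) - H(Y|Feature)

Before split:
P(positive) = 8/16 = 0.5000
H(Y) = 1.0000 bits

After split:
Feature=0: H = 0.8113 bits (weight = 8/16)
Feature=1: H = 0.8113 bits (weight = 8/16)
H(Y|Feature) = (8/16)×0.8113 + (8/16)×0.8113 = 0.8113 bits

Information Gain = 1.0000 - 0.8113 = 0.1887 bits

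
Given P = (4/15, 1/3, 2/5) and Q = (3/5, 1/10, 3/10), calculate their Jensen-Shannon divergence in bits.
0.1004 bits

Jensen-Shannon divergence is:
JSD(P||Q) = 0.5 × D_KL(P||M) + 0.5 × D_KL(Q||M)
where M = 0.5 × (P + Q) is the mixture distribution.

M = 0.5 × (4/15, 1/3, 2/5) + 0.5 × (3/5, 1/10, 3/10) = (13/30, 0.216667, 7/20)

D_KL(P||M) = 0.0974 bits
D_KL(Q||M) = 0.1034 bits

JSD(P||Q) = 0.5 × 0.0974 + 0.5 × 0.1034 = 0.1004 bits

Unlike KL divergence, JSD is symmetric and bounded: 0 ≤ JSD ≤ log(2).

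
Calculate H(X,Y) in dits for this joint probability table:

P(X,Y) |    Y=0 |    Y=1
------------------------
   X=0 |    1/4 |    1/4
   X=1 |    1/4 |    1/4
0.6021 dits

Joint entropy is H(X,Y) = -Σ_{x,y} p(x,y) log p(x,y).

Summing over all non-zero entries:
H(X,Y) = -[1/4·log_10(1/4) + 1/4·log_10(1/4) + 1/4·log_10(1/4) + 1/4·log_10(1/4)]
H(X,Y) = 0.6021 dits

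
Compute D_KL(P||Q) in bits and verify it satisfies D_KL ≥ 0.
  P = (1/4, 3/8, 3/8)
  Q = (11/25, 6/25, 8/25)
0.1234 bits

KL divergence satisfies the Gibbs inequality: D_KL(P||Q) ≥ 0 for all distributions P, Q.

D_KL(P||Q) = Σ p(x) log(p(x)/q(x))
Term by term:
  x=0: 1/4 × log_2[(1/4)/(11/25)] = -0.2039
  x=1: 3/8 × log_2[(3/8)/(6/25)] = 0.2414
  x=2: 3/8 × log_2[(3/8)/(8/25)] = 0.0858
D_KL(P||Q) = 0.1234 bits

D_KL(P||Q) = 0.1234 ≥ 0 ✓

This non-negativity is a fundamental property: relative entropy cannot be negative because it measures how different Q is from P.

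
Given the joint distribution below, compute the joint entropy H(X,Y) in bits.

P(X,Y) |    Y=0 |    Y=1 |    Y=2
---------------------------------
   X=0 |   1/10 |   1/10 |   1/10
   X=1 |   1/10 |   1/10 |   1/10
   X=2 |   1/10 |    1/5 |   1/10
3.1219 bits

Joint entropy is H(X,Y) = -Σ_{x,y} p(x,y) log p(x,y).

Summing over all non-zero entries:
H(X,Y) = -[1/10·log_2(1/10) + 1/10·log_2(1/10) + 1/10·log_2(1/10) + 1/10·log_2(1/10) + 1/10·log_2(1/10) + 1/10·log_2(1/10) + 1/10·log_2(1/10) + 1/5·log_2(1/5) + 1/10·log_2(1/10)]
H(X,Y) = 3.1219 bits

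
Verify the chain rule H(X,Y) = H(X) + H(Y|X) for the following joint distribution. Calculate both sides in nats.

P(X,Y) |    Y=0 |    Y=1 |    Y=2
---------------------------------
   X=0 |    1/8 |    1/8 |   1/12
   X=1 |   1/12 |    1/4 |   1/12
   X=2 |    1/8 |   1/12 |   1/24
H(X,Y) = 2.0871, H(X) = 1.0776, H(Y|X) = 1.0095 (all in nats)

Chain rule: H(X,Y) = H(X) + H(Y|X)

Left side — joint entropy directly:
H(X,Y) = -Σ p(x,y) log p(x,y) = 2.0871 nats

Right side — compute H(Y|X) from the conditional distributions:
P(X) = (1/3, 5/12, 1/4), so H(X) = 1.0776 nats
H(Y|X) = Σ_x P(X=x) · H(Y|X=x):
  P(Y|X=0) = (3/8, 3/8, 1/4), H(Y|X=0) = 1.0822, weight P(X=0) = 1/3
  P(Y|X=1) = (1/5, 3/5, 1/5), H(Y|X=1) = 0.9503, weight P(X=1) = 5/12
  P(Y|X=2) = (1/2, 1/3, 1/6), H(Y|X=2) = 1.0114, weight P(X=2) = 1/4
H(Y|X) = 1.0095 nats

H(X) + H(Y|X) = 1.0776 + 1.0095 = 2.0871 nats

Both sides equal 2.0871 nats. ✓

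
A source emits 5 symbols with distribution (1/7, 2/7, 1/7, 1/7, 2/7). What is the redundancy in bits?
0.0860 bits

Redundancy measures how far a source is from maximum entropy:
R = H_max - H(X)

Maximum entropy for 5 symbols: H_max = log_2(5) = 2.3219 bits
Actual entropy: H(X) = 2.2359 bits
Redundancy: R = 2.3219 - 2.2359 = 0.0860 bits

This redundancy represents potential for compression: the source could be compressed by 0.0860 bits per symbol.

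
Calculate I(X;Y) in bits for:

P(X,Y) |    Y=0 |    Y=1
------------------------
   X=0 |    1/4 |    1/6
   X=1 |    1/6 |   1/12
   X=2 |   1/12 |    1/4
0.0954 bits

Mutual information: I(X;Y) = H(X) + H(Y) - H(X,Y)

Marginals:
P(X) = (5/12, 1/4, 1/3), H(X) = 1.5546 bits
P(Y) = (1/2, 1/2), H(Y) = 1.0000 bits

Joint entropy: H(X,Y) = 2.4591 bits

I(X;Y) = 1.5546 + 1.0000 - 2.4591 = 0.0954 bits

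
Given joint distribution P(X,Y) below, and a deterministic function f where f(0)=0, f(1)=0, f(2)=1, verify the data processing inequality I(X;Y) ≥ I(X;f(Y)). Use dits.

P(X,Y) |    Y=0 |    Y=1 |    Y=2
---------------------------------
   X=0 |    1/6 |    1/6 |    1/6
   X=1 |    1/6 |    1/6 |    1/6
I(X;Y) = 0.0000, I(X;f(Y)) = 0.0000, inequality holds: 0.0000 ≥ 0.0000

Data Processing Inequality: For any Markov chain X → Y → Z, we have I(X;Y) ≥ I(X;Z).

Here Z = f(Y) is a deterministic function of Y, forming X → Y → Z.

Original I(X;Y) = 0.0000 dits

After applying f:
P(X,Z) where Z=f(Y):
- P(X,Z=0) = P(X,Y=0) + P(X,Y=1)
- P(X,Z=1) = P(X,Y=2)

I(X;Z) = I(X;f(Y)) = 0.0000 dits

Verification: 0.0000 ≥ 0.0000 ✓

Information cannot be created by processing; the function f can only lose information about X.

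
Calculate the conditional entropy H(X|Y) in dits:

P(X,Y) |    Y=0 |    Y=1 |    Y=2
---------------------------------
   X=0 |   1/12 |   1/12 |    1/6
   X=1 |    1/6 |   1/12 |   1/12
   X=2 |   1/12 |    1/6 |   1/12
0.4515 dits

Using the chain rule: H(X|Y) = H(X,Y) - H(Y)

First, compute H(X,Y) = 0.9287 dits

Marginal P(Y) = (1/3, 1/3, 1/3)
H(Y) = 0.4771 dits

H(X|Y) = H(X,Y) - H(Y) = 0.9287 - 0.4771 = 0.4515 dits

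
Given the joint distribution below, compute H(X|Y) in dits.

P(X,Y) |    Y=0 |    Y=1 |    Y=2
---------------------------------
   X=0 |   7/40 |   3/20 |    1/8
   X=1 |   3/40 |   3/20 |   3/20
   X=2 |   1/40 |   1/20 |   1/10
0.4321 dits

Using the chain rule: H(X|Y) = H(X,Y) - H(Y)

First, compute H(X,Y) = 0.9056 dits

Marginal P(Y) = (11/40, 7/20, 3/8)
H(Y) = 0.4735 dits

H(X|Y) = H(X,Y) - H(Y) = 0.9056 - 0.4735 = 0.4321 dits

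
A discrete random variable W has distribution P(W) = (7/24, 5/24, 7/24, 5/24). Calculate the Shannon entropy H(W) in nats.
1.3723 nats

Shannon entropy is H(X) = -Σ p(x) log p(x).

For P = (7/24, 5/24, 7/24, 5/24):
H = -7/24 × log_e(7/24) -5/24 × log_e(5/24) -7/24 × log_e(7/24) -5/24 × log_e(5/24)
H = 1.3723 nats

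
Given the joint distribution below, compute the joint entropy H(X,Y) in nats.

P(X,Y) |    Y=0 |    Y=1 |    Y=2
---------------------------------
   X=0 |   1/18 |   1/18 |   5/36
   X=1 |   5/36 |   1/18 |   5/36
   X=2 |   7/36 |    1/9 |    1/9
2.1110 nats

Joint entropy is H(X,Y) = -Σ_{x,y} p(x,y) log p(x,y).

Summing over all non-zero entries:
H(X,Y) = -[1/18·log_e(1/18) + 1/18·log_e(1/18) + 5/36·log_e(5/36) + 5/36·log_e(5/36) + 1/18·log_e(1/18) + 5/36·log_e(5/36) + 7/36·log_e(7/36) + 1/9·log_e(1/9) + 1/9·log_e(1/9)]
H(X,Y) = 2.1110 nats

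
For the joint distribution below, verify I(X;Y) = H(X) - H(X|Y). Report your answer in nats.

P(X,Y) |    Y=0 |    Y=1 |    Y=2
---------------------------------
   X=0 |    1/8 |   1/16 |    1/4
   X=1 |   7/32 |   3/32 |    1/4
I(X;Y) = 0.0083 nats

Mutual information has multiple equivalent forms:
- I(X;Y) = H(X) - H(X|Y)
- I(X;Y) = H(Y) - H(Y|X)
- I(X;Y) = H(X) + H(Y) - H(X,Y)

Computing all quantities:
H(X) = 0.6853, H(Y) = 1.0037, H(X,Y) = 1.6807
H(X|Y) = 0.6771, H(Y|X) = 0.9954

Verification:
H(X) - H(X|Y) = 0.6853 - 0.6771 = 0.0083
H(Y) - H(Y|X) = 1.0037 - 0.9954 = 0.0083
H(X) + H(Y) - H(X,Y) = 0.6853 + 1.0037 - 1.6807 = 0.0083

All forms give I(X;Y) = 0.0083 nats. ✓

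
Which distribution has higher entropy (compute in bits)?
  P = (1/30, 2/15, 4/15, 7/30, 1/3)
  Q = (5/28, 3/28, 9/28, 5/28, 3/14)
Q

Computing entropies in bits:
H(P) = 2.0779
H(Q) = 2.2355

Distribution Q has higher entropy.

Intuition: The distribution closer to uniform (more spread out) has higher entropy.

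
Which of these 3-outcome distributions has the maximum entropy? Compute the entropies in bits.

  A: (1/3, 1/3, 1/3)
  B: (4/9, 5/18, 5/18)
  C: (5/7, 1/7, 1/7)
A

For a discrete distribution over n outcomes, entropy is maximized by the uniform distribution.

Computing entropies:
H(A) = 1.5850 bits
H(B) = 1.5466 bits
H(C) = 1.1488 bits

The uniform distribution (where all probabilities equal 1/3) achieves the maximum entropy of log_2(3) = 1.5850 bits.

Distribution A has the highest entropy.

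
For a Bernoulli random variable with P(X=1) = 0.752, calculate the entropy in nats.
0.5601 nats

The binary entropy function is:
H(p) = -p log(p) - (1-p) log(1-p)

H(0.752) = -0.752 × log_e(0.752) - 0.248 × log_e(0.248)
H(0.752) = 0.5601 nats

Note: Binary entropy is maximized at p=0.5 (H=1 bit) and minimized at p=0 or p=1 (H=0).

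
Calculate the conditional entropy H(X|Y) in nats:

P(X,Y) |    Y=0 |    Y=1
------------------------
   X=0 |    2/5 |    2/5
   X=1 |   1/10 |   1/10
0.5004 nats

Using the chain rule: H(X|Y) = H(X,Y) - H(Y)

First, compute H(X,Y) = 1.1935 nats

Marginal P(Y) = (1/2, 1/2)
H(Y) = 0.6931 nats

H(X|Y) = H(X,Y) - H(Y) = 1.1935 - 0.6931 = 0.5004 nats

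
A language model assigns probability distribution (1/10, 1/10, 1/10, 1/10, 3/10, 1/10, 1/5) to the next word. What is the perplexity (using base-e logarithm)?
6.2612

Perplexity is e^H (or exp(H) for natural log).

First, H = -Σ p log p = 1.8344 nats
Perplexity = e^1.8344 = 6.2612

Interpretation: The model's uncertainty is equivalent to choosing uniformly among 6.3 options.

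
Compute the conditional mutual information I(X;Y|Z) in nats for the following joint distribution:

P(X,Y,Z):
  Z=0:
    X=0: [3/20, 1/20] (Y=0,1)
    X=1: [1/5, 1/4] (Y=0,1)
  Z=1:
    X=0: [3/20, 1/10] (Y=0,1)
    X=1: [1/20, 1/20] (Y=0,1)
0.0285 nats

Conditional mutual information: I(X;Y|Z) = H(X|Z) + H(Y|Z) - H(X,Y|Z)

H(Z) = 0.6474
H(X,Z) = 1.2580 → H(X|Z) = 0.6106
H(Y,Z) = 1.3351 → H(Y|Z) = 0.6876
H(X,Y,Z) = 1.9172 → H(X,Y|Z) = 1.2698

I(X;Y|Z) = 0.6106 + 0.6876 - 1.2698 = 0.0285 nats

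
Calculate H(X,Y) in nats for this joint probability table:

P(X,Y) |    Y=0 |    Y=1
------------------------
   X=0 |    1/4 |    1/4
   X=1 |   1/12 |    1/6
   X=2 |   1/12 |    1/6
1.7046 nats

Joint entropy is H(X,Y) = -Σ_{x,y} p(x,y) log p(x,y).

Summing over all non-zero entries:
H(X,Y) = -[1/4·log_e(1/4) + 1/4·log_e(1/4) + 1/12·log_e(1/12) + 1/6·log_e(1/6) + 1/12·log_e(1/12) + 1/6·log_e(1/6)]
H(X,Y) = 1.7046 nats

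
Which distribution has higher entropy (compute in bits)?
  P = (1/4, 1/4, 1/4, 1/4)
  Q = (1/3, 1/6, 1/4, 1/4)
P

Computing entropies in bits:
H(P) = 2.0000
H(Q) = 1.9591

Distribution P has higher entropy.

Intuition: The distribution closer to uniform (more spread out) has higher entropy.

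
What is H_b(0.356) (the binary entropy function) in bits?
0.9393 bits

The binary entropy function is:
H(p) = -p log(p) - (1-p) log(1-p)

H(0.356) = -0.356 × log_2(0.356) - 0.644 × log_2(0.644)
H(0.356) = 0.9393 bits

Note: Binary entropy is maximized at p=0.5 (H=1 bit) and minimized at p=0 or p=1 (H=0).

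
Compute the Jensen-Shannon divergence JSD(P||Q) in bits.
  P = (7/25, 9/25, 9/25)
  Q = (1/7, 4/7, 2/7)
0.0369 bits

Jensen-Shannon divergence is:
JSD(P||Q) = 0.5 × D_KL(P||M) + 0.5 × D_KL(Q||M)
where M = 0.5 × (P + Q) is the mixture distribution.

M = 0.5 × (7/25, 9/25, 9/25) + 0.5 × (1/7, 4/7, 2/7) = (0.211429, 0.465714, 0.322857)

D_KL(P||M) = 0.0363 bits
D_KL(Q||M) = 0.0375 bits

JSD(P||Q) = 0.5 × 0.0363 + 0.5 × 0.0375 = 0.0369 bits

Unlike KL divergence, JSD is symmetric and bounded: 0 ≤ JSD ≤ log(2).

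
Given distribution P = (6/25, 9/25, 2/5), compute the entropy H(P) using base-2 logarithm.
1.5535 bits

Shannon entropy is H(X) = -Σ p(x) log p(x).

For P = (6/25, 9/25, 2/5):
H = -6/25 × log_2(6/25) -9/25 × log_2(9/25) -2/5 × log_2(2/5)
H = 1.5535 bits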